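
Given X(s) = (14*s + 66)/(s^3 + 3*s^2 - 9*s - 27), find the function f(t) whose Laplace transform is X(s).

f(t) = -4*t*exp(-3*t) + 3*exp(3*t) - 3*exp(-3*t)

Factor the denominator: s^3 + 3*s^2 - 9*s - 27 = (s - 3)*(s + 3)^2.
Partial fraction decomposition gives [-3/(s + 3)] + [-4/(s + 3)^2] + [3/(s - 3)].
Invert each term: -3/(s + 3) ↔ -3e^(-3t); -4/(s + 3)^2 ↔ -4t·e^(-3t); 3/(s - 3) ↔ 3e^(3t).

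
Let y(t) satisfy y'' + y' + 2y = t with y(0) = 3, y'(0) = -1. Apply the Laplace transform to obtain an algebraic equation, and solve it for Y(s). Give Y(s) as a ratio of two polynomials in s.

Laplace-transform each side.
Using L{y''} = s^2 Y - s·y(0) - y'(0) and L{y'} = sY - y(0), with y(0) = 3, y'(0) = -1, the left side becomes (s^2 + s + 2)Y - (3*s + 2).
The right side is L{t} = s^(-2).
So (s^2 + s + 2)Y = s^(-2) + (3*s + 2).
Solve for Y(s) and write it as one ratio of polynomials.

Y(s) = (3*s^3 + 2*s^2 + 1)/(s^4 + s^3 + 2*s^2)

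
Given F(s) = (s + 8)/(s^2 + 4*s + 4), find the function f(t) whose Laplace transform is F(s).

Factor the denominator: s^2 + 4*s + 4 = (s + 2)^2.
Partial fraction decomposition gives [1/(s + 2)] + [6/(s + 2)^2].
Invert each term: 1/(s + 2) ↔ e^(-2t); 6/(s + 2)^2 ↔ 6t·e^(-2t).

f(t) = 6*t*exp(-2*t) + exp(-2*t)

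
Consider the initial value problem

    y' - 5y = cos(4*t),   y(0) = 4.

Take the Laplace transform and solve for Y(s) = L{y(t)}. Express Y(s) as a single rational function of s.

Transform both sides with L{·}.
Using L{y'} = sY - y(0) = sY - 4, the left side becomes (s - 5)Y - (4).
The right side is L{cos(4*t)} = s/(s^2 + 16).
So (s - 5)Y = s/(s^2 + 16) + (4).
Divide through and combine into a single rational function.

Y(s) = (4*s^2 + s + 64)/(s^3 - 5*s^2 + 16*s - 80)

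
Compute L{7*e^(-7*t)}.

7/(s + 7)

L{7} = 7/s.
By the first shifting theorem, multiplying by e^(-7t) replaces s with s + 7.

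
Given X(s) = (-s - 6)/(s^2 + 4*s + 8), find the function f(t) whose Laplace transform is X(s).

f(t) = -2*exp(-2*t)*sin(2*t) - exp(-2*t)*cos(2*t)

Complete the square in the denominator: s^2 + 4*s + 8 = (s + 2)^2 + 2^2.
Split the numerator to match: -s - 6 = -1·(s + 2) - 2·2.
Invert each term: -1·(s + 2)/((s + 2)^2 + 4) ↔ -e^(-2t)cos(2t); -2·2/((s + 2)^2 + 4) ↔ -2e^(-2t)sin(2t).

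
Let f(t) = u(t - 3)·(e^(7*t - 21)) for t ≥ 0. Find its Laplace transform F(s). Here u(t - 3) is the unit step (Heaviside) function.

F(s) = exp(-3*s)/(s - 7)

By the second shifting theorem, L{u(t - c)·g(t - c)} = e^(-cs)·G(s) with c = 3 and G(s) = L{g(t)}.
L{e^(7t)} = 1/(s - 7).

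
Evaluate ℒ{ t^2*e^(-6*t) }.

L{t^2} = 2!/s^3 = 2/s^3.
By the first shifting theorem, multiplying by e^(-6t) replaces s with s + 6.

2/(s + 6)^3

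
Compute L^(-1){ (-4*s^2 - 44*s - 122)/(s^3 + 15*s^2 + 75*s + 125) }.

-t^2*exp(-5*t) - 4*t*exp(-5*t) - 4*exp(-5*t)

Factor the denominator: s^3 + 15*s^2 + 75*s + 125 = (s + 5)^3.
Partial fraction decomposition gives [-4/(s + 5)] + [-4/(s + 5)^2] + [-2/(s + 5)^3].
Invert each term: -4/(s + 5) ↔ -4e^(-5t); -4/(s + 5)^2 ↔ -4t·e^(-5t); -2/(s + 5)^3 ↔ (-1)t^2·e^(-5t).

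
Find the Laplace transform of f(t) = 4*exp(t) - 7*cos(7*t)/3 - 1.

Apply the Laplace transform termwise.
(4)·[L{e^(t)} = 1/(s - 1)]; (-7/3)·[L{cos(7t)} = s/(s^2 + 49)]; L{-1} = -1/s.

-7*s/(3*(s^2 + 49)) + 4/(s - 1) - 1/s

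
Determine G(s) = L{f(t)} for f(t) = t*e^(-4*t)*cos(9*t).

L{cos(9t)} = s/(s^2 + 81).
Multiplying by e^(-4t) shifts s → s + 4, so L{e^(-4*t)*cos(9*t)} = (s + 4)/((s + 4)^2 + 81).
Then apply L{t·g(t)} = -d/ds[H(s)] with H(s) = (s + 4)/((s + 4)^2 + 81):
differentiating 1 time and applying the sign gives (s - 5)*(s + 13)/(s^2 + 8*s + 97)^2.

G(s) = (s - 5)*(s + 13)/(s^2 + 8*s + 97)^2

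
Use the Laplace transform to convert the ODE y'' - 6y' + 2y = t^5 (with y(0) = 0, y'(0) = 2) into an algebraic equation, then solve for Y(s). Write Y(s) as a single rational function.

Transform both sides with L{·}.
With L{y''} = s^2 Y - s·y(0) - y'(0) and L{y'} = sY - y(0), with y(0) = 0, y'(0) = 2: the LHS transforms to (s^2 - 6*s + 2)Y - (2).
The right side is L{t^5} = 120/s^6.
So (s^2 - 6*s + 2)Y = 120/s^6 + (2).
Solve for Y(s) and write it as one ratio of polynomials.

Y(s) = (2*s^6 + 120)/(s^8 - 6*s^7 + 2*s^6)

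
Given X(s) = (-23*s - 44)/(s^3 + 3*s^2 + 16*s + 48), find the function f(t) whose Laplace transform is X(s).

f(t) = -5*sin(4*t) - cos(4*t) + exp(-3*t)

Factor the denominator: s^3 + 3*s^2 + 16*s + 48 = (s + 3)*(s^2 + 16).
Partial fraction decomposition gives [1/(s + 3)] + [-s/(s^2 + 16)] + [-20/(s^2 + 16)].
Invert each term: 1/(s + 3) ↔ e^(-3t); -1·s/(s^2 + 16) ↔ -cos(4t); -5·4/(s^2 + 16) ↔ -5sin(4t).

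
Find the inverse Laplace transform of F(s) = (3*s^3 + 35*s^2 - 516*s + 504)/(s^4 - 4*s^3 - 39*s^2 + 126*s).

Factor the denominator: s^4 - 4*s^3 - 39*s^2 + 126*s = s*(s - 7)*(s - 3)*(s + 6).
Partial fraction decomposition gives [-6/(s + 6)] + [6/(s - 3)] + [4/s] + [-1/(s - 7)].
Invert each term: -6/(s + 6) ↔ -6e^(-6t); 6/(s - 3) ↔ 6e^(3t); 4/(s - 0) ↔ 4e^(0t); -1/(s - 7) ↔ -e^(7t).

-exp(7*t) + 6*exp(3*t) + 4 - 6*exp(-6*t)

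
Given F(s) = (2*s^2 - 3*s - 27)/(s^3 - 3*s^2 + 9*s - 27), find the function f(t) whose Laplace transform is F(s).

Factor the denominator: s^3 - 3*s^2 + 9*s - 27 = (s - 3)*(s^2 + 9).
Partial fraction decomposition gives [-1/(s - 3)] + [3*s/(s^2 + 9)] + [6/(s^2 + 9)].
Invert each term: -1/(s - 3) ↔ -e^(3t); 3·s/(s^2 + 9) ↔ 3cos(3t); 2·3/(s^2 + 9) ↔ 2sin(3t).

f(t) = -exp(3*t) + 2*sin(3*t) + 3*cos(3*t)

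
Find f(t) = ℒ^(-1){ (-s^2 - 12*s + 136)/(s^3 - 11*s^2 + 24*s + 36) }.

Factor the denominator: s^3 - 11*s^2 + 24*s + 36 = (s - 6)^2*(s + 1).
Partial fraction decomposition gives [-4/(s - 6)] + [4/(s - 6)^2] + [3/(s + 1)].
Invert each term: -4/(s - 6) ↔ -4e^(6t); 4/(s - 6)^2 ↔ 4t·e^(6t); 3/(s + 1) ↔ 3e^(-t).

f(t) = 4*t*exp(6*t) - 4*exp(6*t) + 3*exp(-t)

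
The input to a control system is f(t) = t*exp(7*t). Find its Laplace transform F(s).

F(s) = (s - 7)^(-2)

L{e^(7t)} = 1/(s - 7).
Then apply L{t·g(t)} = -d/ds[G(s)] with G(s) = 1/(s - 7):
differentiating 1 time and applying the sign gives (s - 7)^(-2).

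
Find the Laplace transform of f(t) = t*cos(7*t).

L{cos(7t)} = s/(s^2 + 49).
Then apply L{t·g(t)} = -d/ds[H(s)] with H(s) = s/(s^2 + 49):
differentiating 1 time and applying the sign gives (s - 7)*(s + 7)/(s^2 + 49)^2.

(s - 7)*(s + 7)/(s^2 + 49)^2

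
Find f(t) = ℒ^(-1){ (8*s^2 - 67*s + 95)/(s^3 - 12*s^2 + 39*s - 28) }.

Factor the denominator: s^3 - 12*s^2 + 39*s - 28 = (s - 7)*(s - 4)*(s - 1).
Partial fraction decomposition gives [2/(s - 1)] + [5/(s - 4)] + [1/(s - 7)].
Invert each term: 2/(s - 1) ↔ 2e^(t); 5/(s - 4) ↔ 5e^(4t); 1/(s - 7) ↔ e^(7t).

f(t) = exp(7*t) + 5*exp(4*t) + 2*exp(t)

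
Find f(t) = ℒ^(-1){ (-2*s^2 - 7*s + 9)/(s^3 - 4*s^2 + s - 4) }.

Factor the denominator: s^3 - 4*s^2 + s - 4 = (s - 4)*(s^2 + 1).
Partial fraction decomposition gives [-3/(s - 4)] + [s/(s^2 + 1)] + [-3/(s^2 + 1)].
Invert each term: -3/(s - 4) ↔ -3e^(4t); 1·s/(s^2 + 1) ↔ cos(t); -3·1/(s^2 + 1) ↔ -3sin(t).

f(t) = -3*exp(4*t) - 3*sin(t) + cos(t)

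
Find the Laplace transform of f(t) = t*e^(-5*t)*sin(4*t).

L{sin(4t)} = 4/(s^2 + 16).
Multiplying by e^(-5t) shifts s → s + 5, so L{e^(-5*t)*sin(4*t)} = 4/((s + 5)^2 + 16).
Then apply L{t·g(t)} = -d/ds[G(s)] with G(s) = 4/((s + 5)^2 + 16):
differentiating 1 time and applying the sign gives 8*(s + 5)/(s^2 + 10*s + 41)^2.

8*(s + 5)/(s^2 + 10*s + 41)^2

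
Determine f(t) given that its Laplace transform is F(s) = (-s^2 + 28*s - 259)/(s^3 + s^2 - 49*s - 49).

Factor the denominator: s^3 + s^2 - 49*s - 49 = (s - 7)*(s + 1)*(s + 7).
Partial fraction decomposition gives [-6/(s + 7)] + [-1/(s - 7)] + [6/(s + 1)].
Invert each term: -6/(s + 7) ↔ -6e^(-7t); -1/(s - 7) ↔ -e^(7t); 6/(s + 1) ↔ 6e^(-t).

f(t) = -exp(7*t) + 6*exp(-t) - 6*exp(-7*t)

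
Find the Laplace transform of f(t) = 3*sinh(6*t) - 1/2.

Apply the Laplace transform termwise.
L{-1/2} = (-1/2)/s; (3)·[L{sinh(6t)} = 6/(s^2 - 36)].

18/(s^2 - 36) - 1/(2*s)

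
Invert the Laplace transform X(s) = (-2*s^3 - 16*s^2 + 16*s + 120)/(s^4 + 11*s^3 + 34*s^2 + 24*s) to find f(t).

f(t) = 5 - 6*exp(-t) - 3*exp(-4*t) + 2*exp(-6*t)

Factor the denominator: s^4 + 11*s^3 + 34*s^2 + 24*s = s*(s + 1)*(s + 4)*(s + 6).
Partial fraction decomposition gives [2/(s + 6)] + [-6/(s + 1)] + [-3/(s + 4)] + [5/s].
Invert each term: 2/(s + 6) ↔ 2e^(-6t); -6/(s + 1) ↔ -6e^(-t); -3/(s + 4) ↔ -3e^(-4t); 5/(s - 0) ↔ 5e^(0t).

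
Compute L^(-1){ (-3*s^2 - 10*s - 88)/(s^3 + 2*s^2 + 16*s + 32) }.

-3*sin(4*t) + cos(4*t) - 4*exp(-2*t)

Factor the denominator: s^3 + 2*s^2 + 16*s + 32 = (s + 2)*(s^2 + 16).
Partial fraction decomposition gives [-4/(s + 2)] + [s/(s^2 + 16)] + [-12/(s^2 + 16)].
Invert each term: -4/(s + 2) ↔ -4e^(-2t); 1·s/(s^2 + 16) ↔ cos(4t); -3·4/(s^2 + 16) ↔ -3sin(4t).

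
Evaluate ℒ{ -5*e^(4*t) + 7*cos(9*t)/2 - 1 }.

7*s/(2*(s^2 + 81)) - 5/(s - 4) - 1/s

Apply the Laplace transform termwise.
(7/2)·[L{cos(9t)} = s/(s^2 + 81)]; L{-1} = -1/s; (-5)·[L{e^(4t)} = 1/(s - 4)].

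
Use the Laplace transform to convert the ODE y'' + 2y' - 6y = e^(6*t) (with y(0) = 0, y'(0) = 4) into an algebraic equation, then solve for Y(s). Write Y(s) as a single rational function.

Y(s) = (4*s - 23)/(s^3 - 4*s^2 - 18*s + 36)

Transform both sides with L{·}.
With L{y''} = s^2 Y - s·y(0) - y'(0) and L{y'} = sY - y(0), with y(0) = 0, y'(0) = 4: the LHS transforms to (s^2 + 2*s - 6)Y - (4).
The right side is L{e^(6*t)} = 1/(s - 6).
So (s^2 + 2*s - 6)Y = 1/(s - 6) + (4).
Solve for Y(s) and write it as one ratio of polynomials.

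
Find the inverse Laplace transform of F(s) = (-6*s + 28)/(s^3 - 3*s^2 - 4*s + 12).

Factor the denominator: s^3 - 3*s^2 - 4*s + 12 = (s - 3)*(s - 2)*(s + 2).
Partial fraction decomposition gives [2/(s + 2)] + [-4/(s - 2)] + [2/(s - 3)].
Invert each term: 2/(s + 2) ↔ 2e^(-2t); -4/(s - 2) ↔ -4e^(2t); 2/(s - 3) ↔ 2e^(3t).

2*exp(3*t) - 4*exp(2*t) + 2*exp(-2*t)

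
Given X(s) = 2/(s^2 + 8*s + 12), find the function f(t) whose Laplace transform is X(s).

f(t) = exp(-4*t)*sinh(2*t)

Rewrite the denominator: s^2 + 8*s + 12 = (s + 4)^2 - 4.
The form in (s + 4) signals a first-shifting-theorem factor e^(-4t).
Since L{sinh(2t)} = 2/(s^2 - 4), the inverse is e^(-4*t)*sinh(2*t).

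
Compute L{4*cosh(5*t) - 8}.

By linearity of the Laplace transform, transform each term separately.
(4)·[L{cosh(5t)} = s/(s^2 - 25)]; L{-8} = -8/s.

4*s/(s^2 - 25) - 8/s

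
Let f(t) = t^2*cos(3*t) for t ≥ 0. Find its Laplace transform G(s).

L{cos(3t)} = s/(s^2 + 9).
Then apply L{t^2·g(t)} = (-1)^2 d^2/ds^2[H(s)] with H(s) = s/(s^2 + 9):
differentiating 2 times and applying the sign gives 2*s*(s^2 - 27)/(s^2 + 9)^3.

G(s) = 2*s*(s^2 - 27)/(s^2 + 9)^3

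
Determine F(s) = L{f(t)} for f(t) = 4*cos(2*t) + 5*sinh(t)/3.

The transform is linear, so treat each term independently.
(4)·[L{cos(2t)} = s/(s^2 + 4)]; (5/3)·[L{sinh(t)} = 1/(s^2 - 1)].

F(s) = 4*s/(s^2 + 4) + 5/(3*(s^2 - 1))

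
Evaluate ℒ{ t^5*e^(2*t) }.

120/(s - 2)^6

L{t^5} = 5!/s^6 = 120/s^6.
By the first shifting theorem, multiplying by e^(2t) replaces s with s - 2.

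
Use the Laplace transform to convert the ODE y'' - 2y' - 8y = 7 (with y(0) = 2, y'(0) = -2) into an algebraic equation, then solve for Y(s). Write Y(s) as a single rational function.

Take the Laplace transform of both sides.
The derivative rules (L{y''} = s^2 Y - s·y(0) - y'(0) and L{y'} = sY - y(0), with y(0) = 2, y'(0) = -2) turn the left side into (s^2 - 2*s - 8)Y - (2*s - 6).
The right side is L{7} = 7/s.
So (s^2 - 2*s - 8)Y = 7/s + (2*s - 6).
Solve for Y(s) and write it as one ratio of polynomials.

Y(s) = (2*s^2 - 6*s + 7)/(s^3 - 2*s^2 - 8*s)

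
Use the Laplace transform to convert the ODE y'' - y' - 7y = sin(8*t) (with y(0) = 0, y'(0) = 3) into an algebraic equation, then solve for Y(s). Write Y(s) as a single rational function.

Y(s) = (3*s^2 + 200)/(s^4 - s^3 + 57*s^2 - 64*s - 448)

Take the Laplace transform of both sides.
With L{y''} = s^2 Y - s·y(0) - y'(0) and L{y'} = sY - y(0), with y(0) = 0, y'(0) = 3: the LHS transforms to (s^2 - s - 7)Y - (3).
The right side is L{sin(8*t)} = 8/(s^2 + 64).
So (s^2 - s - 7)Y = 8/(s^2 + 64) + (3).
Isolate Y and clear denominators.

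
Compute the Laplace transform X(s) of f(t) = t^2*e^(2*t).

L{t^2} = 2!/s^3 = 2/s^3.
By the first shifting theorem, multiplying by e^(2t) replaces s with s - 2.

X(s) = 2/(s - 2)^3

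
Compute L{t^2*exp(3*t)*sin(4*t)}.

8*(3*s^2 - 18*s + 11)/(s^2 - 6*s + 25)^3

L{sin(4t)} = 4/(s^2 + 16).
Multiplying by e^(3t) shifts s → s - 3, so L{exp(3*t)*sin(4*t)} = 4/((s - 3)^2 + 16).
Then apply L{t^2·g(t)} = (-1)^2 d^2/ds^2[H(s)] with H(s) = 4/((s - 3)^2 + 16):
differentiating 2 times and applying the sign gives 8*(3*s^2 - 18*s + 11)/(s^2 - 6*s + 25)^3.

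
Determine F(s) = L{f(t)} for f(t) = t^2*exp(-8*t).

F(s) = 2/(s + 8)^3

L{e^(-8t)} = 1/(s + 8).
Then apply L{t^2·g(t)} = (-1)^2 d^2/ds^2[G(s)] with G(s) = 1/(s + 8):
differentiating 2 times and applying the sign gives 2/(s + 8)^3.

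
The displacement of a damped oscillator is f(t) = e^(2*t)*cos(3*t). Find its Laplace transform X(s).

X(s) = (s - 2)/((s - 2)^2 + 9)

L{cos(3t)} = s/(s^2 + 9).
By the first shifting theorem, multiplying by e^(2t) replaces s with s - 2.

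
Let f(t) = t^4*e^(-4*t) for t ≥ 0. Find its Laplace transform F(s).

F(s) = 24/(s + 4)^5

L{t^4} = 4!/s^5 = 24/s^5.
By the first shifting theorem, multiplying by e^(-4t) replaces s with s + 4.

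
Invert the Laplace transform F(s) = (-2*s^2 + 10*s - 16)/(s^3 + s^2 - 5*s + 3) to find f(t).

Factor the denominator: s^3 + s^2 - 5*s + 3 = (s - 1)^2*(s + 3).
Partial fraction decomposition gives [2/(s - 1)] + [-2/(s - 1)^2] + [-4/(s + 3)].
Invert each term: 2/(s - 1) ↔ 2e^(t); -2/(s - 1)^2 ↔ -2t·e^(t); -4/(s + 3) ↔ -4e^(-3t).

f(t) = -2*t*exp(t) + 2*exp(t) - 4*exp(-3*t)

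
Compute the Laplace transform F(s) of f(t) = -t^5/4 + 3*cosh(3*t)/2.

The transform is linear, so treat each term independently.
(-1/4)·[L{t^5} = 5!/s^6 = 120/s^6]; (3/2)·[L{cosh(3t)} = s/(s^2 - 9)].

F(s) = 3*s/(2*(s^2 - 9)) - 30/s^6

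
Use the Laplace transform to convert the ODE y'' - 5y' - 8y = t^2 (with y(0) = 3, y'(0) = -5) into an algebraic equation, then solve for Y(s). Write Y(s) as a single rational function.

Transform both sides with L{·}.
Using L{y''} = s^2 Y - s·y(0) - y'(0) and L{y'} = sY - y(0), with y(0) = 3, y'(0) = -5, the left side becomes (s^2 - 5*s - 8)Y - (3*s - 20).
The right side is L{t^2} = 2/s^3.
So (s^2 - 5*s - 8)Y = 2/s^3 + (3*s - 20).
Isolate Y and clear denominators.

Y(s) = (3*s^4 - 20*s^3 + 2)/(s^5 - 5*s^4 - 8*s^3)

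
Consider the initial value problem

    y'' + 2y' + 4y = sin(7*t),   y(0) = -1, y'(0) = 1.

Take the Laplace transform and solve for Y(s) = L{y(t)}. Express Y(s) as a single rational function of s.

Apply the Laplace transform to the equation.
The derivative rules (L{y''} = s^2 Y - s·y(0) - y'(0) and L{y'} = sY - y(0), with y(0) = -1, y'(0) = 1) turn the left side into (s^2 + 2*s + 4)Y - (-s - 1).
The right side is L{sin(7*t)} = 7/(s^2 + 49).
So (s^2 + 2*s + 4)Y = 7/(s^2 + 49) + (-s - 1).
Divide through and combine into a single rational function.

Y(s) = (-s^3 - s^2 - 49*s - 42)/(s^4 + 2*s^3 + 53*s^2 + 98*s + 196)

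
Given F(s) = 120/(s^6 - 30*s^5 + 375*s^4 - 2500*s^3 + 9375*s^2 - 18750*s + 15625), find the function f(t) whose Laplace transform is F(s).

Rewrite the denominator: s^6 - 30*s^5 + 375*s^4 - 2500*s^3 + 9375*s^2 - 18750*s + 15625 = (s - 5)^6.
The form in (s - 5) signals a first-shifting-theorem factor e^(5t).
Since L{t^5} = 5!/s^6 = 120/s^6, the inverse is t^5*exp(5*t).

f(t) = t^5*exp(5*t)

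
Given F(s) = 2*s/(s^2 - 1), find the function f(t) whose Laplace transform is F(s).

Since L{cosh(t)} = s/(s^2 - 1), the inverse is cosh(t), scaled by 2.

f(t) = 2*cosh(t)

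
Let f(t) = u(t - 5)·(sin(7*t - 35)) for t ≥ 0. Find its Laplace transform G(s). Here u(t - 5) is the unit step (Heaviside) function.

By the second shifting theorem, L{u(t - c)·g(t - c)} = e^(-cs)·H(s) with c = 5 and H(s) = L{g(t)}.
L{sin(7t)} = 7/(s^2 + 49).

G(s) = 7*exp(-5*s)/(s^2 + 49)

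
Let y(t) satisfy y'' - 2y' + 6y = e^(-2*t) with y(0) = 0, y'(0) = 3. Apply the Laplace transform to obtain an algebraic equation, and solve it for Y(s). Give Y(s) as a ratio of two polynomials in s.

Y(s) = (3*s + 7)/(s^3 + 2*s + 12)

Transform both sides with L{·}.
The derivative rules (L{y''} = s^2 Y - s·y(0) - y'(0) and L{y'} = sY - y(0), with y(0) = 0, y'(0) = 3) turn the left side into (s^2 - 2*s + 6)Y - (3).
The right side is L{e^(-2*t)} = 1/(s + 2).
So (s^2 - 2*s + 6)Y = 1/(s + 2) + (3).
Divide through and combine into a single rational function.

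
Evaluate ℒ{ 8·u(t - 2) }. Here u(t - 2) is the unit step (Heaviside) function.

By the second shifting theorem, L{u(t - c)·g(t - c)} = e^(-cs)·H(s) with c = 2 and H(s) = L{g(t)}.
L{8} = 8/s.

8*exp(-2*s)/s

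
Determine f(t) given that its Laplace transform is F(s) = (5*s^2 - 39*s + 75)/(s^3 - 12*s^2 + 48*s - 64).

f(t) = -t^2*exp(4*t)/2 + t*exp(4*t) + 5*exp(4*t)

Factor the denominator: s^3 - 12*s^2 + 48*s - 64 = (s - 4)^3.
Partial fraction decomposition gives [5/(s - 4)] + [(s - 4)^(-2)] + [-1/(s - 4)^3].
Invert each term: 5/(s - 4) ↔ 5e^(4t); 1/(s - 4)^2 ↔ t·e^(4t); -1/(s - 4)^3 ↔ (-1/2)t^2·e^(4t).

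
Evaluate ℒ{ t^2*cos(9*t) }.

2*s*(s^2 - 243)/(s^2 + 81)^3

L{cos(9t)} = s/(s^2 + 81).
Then apply L{t^2·g(t)} = (-1)^2 d^2/ds^2[G(s)] with G(s) = s/(s^2 + 81):
differentiating 2 times and applying the sign gives 2*s*(s^2 - 243)/(s^2 + 81)^3.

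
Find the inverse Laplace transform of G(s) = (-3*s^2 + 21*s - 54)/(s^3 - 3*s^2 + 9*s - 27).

-exp(3*t) + 5*sin(3*t) - 2*cos(3*t)

Factor the denominator: s^3 - 3*s^2 + 9*s - 27 = (s - 3)*(s^2 + 9).
Partial fraction decomposition gives [-1/(s - 3)] + [-2*s/(s^2 + 9)] + [15/(s^2 + 9)].
Invert each term: -1/(s - 3) ↔ -e^(3t); -2·s/(s^2 + 9) ↔ -2cos(3t); 5·3/(s^2 + 9) ↔ 5sin(3t).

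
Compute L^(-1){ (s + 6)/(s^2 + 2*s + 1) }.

5*t*exp(-t) + exp(-t)

Factor the denominator: s^2 + 2*s + 1 = (s + 1)^2.
Partial fraction decomposition gives [1/(s + 1)] + [5/(s + 1)^2].
Invert each term: 1/(s + 1) ↔ e^(-t); 5/(s + 1)^2 ↔ 5t·e^(-t).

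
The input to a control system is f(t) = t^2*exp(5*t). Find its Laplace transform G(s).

G(s) = 2/(s - 5)^3

L{e^(5t)} = 1/(s - 5).
Then apply L{t^2·g(t)} = (-1)^2 d^2/ds^2[H(s)] with H(s) = 1/(s - 5):
differentiating 2 times and applying the sign gives 2/(s - 5)^3.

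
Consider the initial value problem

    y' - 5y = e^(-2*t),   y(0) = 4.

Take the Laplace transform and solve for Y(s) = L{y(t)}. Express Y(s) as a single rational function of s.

Y(s) = (4*s + 9)/(s^2 - 3*s - 10)

Transform both sides with L{·}.
The derivative rules (L{y'} = sY - y(0) = sY - 4) turn the left side into (s - 5)Y - (4).
The right side is L{e^(-2*t)} = 1/(s + 2).
So (s - 5)Y = 1/(s + 2) + (4).
Isolate Y and clear denominators.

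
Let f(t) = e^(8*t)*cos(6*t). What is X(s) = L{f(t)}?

L{cos(6t)} = s/(s^2 + 36).
By the first shifting theorem, multiplying by e^(8t) replaces s with s - 8.

X(s) = (s - 8)/((s - 8)^2 + 36)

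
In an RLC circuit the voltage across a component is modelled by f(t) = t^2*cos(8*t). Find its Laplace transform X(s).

X(s) = 2*s*(s^2 - 192)/(s^2 + 64)^3

L{cos(8t)} = s/(s^2 + 64).
Then apply L{t^2·g(t)} = (-1)^2 d^2/ds^2[G(s)] with G(s) = s/(s^2 + 64):
differentiating 2 times and applying the sign gives 2*s*(s^2 - 192)/(s^2 + 64)^3.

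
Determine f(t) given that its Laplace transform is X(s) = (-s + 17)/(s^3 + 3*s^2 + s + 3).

f(t) = 5*sin(t) - 2*cos(t) + 2*exp(-3*t)

Factor the denominator: s^3 + 3*s^2 + s + 3 = (s + 3)*(s^2 + 1).
Partial fraction decomposition gives [2/(s + 3)] + [-2*s/(s^2 + 1)] + [5/(s^2 + 1)].
Invert each term: 2/(s + 3) ↔ 2e^(-3t); -2·s/(s^2 + 1) ↔ -2cos(t); 5·1/(s^2 + 1) ↔ 5sin(t).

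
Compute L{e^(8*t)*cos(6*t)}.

L{cos(6t)} = s/(s^2 + 36).
By the first shifting theorem, multiplying by e^(8t) replaces s with s - 8.

(s - 8)/((s - 8)^2 + 36)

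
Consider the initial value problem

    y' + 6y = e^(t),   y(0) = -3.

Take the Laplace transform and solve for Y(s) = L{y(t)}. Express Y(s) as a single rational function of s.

Y(s) = (-3*s + 4)/(s^2 + 5*s - 6)

Apply the Laplace transform to the equation.
Using L{y'} = sY - y(0) = sY - (-3), the left side becomes (s + 6)Y - (-3).
The right side is L{e^(t)} = 1/(s - 1).
So (s + 6)Y = 1/(s - 1) + (-3).
Divide through and combine into a single rational function.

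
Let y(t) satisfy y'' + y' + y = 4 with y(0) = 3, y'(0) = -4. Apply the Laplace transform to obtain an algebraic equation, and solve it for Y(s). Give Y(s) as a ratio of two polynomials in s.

Y(s) = (3*s^2 - s + 4)/(s^3 + s^2 + s)

Laplace-transform each side.
The derivative rules (L{y''} = s^2 Y - s·y(0) - y'(0) and L{y'} = sY - y(0), with y(0) = 3, y'(0) = -4) turn the left side into (s^2 + s + 1)Y - (3*s - 1).
The right side is L{4} = 4/s.
So (s^2 + s + 1)Y = 4/s + (3*s - 1).
Isolate Y and clear denominators.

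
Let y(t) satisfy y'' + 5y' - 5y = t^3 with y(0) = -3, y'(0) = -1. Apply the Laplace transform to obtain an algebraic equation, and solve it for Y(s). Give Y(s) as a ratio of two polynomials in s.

Y(s) = (-3*s^5 - 16*s^4 + 6)/(s^6 + 5*s^5 - 5*s^4)

Take the Laplace transform of both sides.
With L{y''} = s^2 Y - s·y(0) - y'(0) and L{y'} = sY - y(0), with y(0) = -3, y'(0) = -1: the LHS transforms to (s^2 + 5*s - 5)Y - (-3*s - 16).
The right side is L{t^3} = 6/s^4.
So (s^2 + 5*s - 5)Y = 6/s^4 + (-3*s - 16).
Isolate Y and clear denominators.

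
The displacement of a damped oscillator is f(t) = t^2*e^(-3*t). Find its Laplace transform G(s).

L{e^(-3t)} = 1/(s + 3).
Then apply L{t^2·g(t)} = (-1)^2 d^2/ds^2[H(s)] with H(s) = 1/(s + 3):
differentiating 2 times and applying the sign gives 2/(s + 3)^3.

G(s) = 2/(s + 3)^3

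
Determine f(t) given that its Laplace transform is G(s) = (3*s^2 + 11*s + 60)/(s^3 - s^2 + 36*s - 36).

Factor the denominator: s^3 - s^2 + 36*s - 36 = (s - 1)*(s^2 + 36).
Partial fraction decomposition gives [2/(s - 1)] + [s/(s^2 + 36)] + [12/(s^2 + 36)].
Invert each term: 2/(s - 1) ↔ 2e^(t); 1·s/(s^2 + 36) ↔ cos(6t); 2·6/(s^2 + 36) ↔ 2sin(6t).

f(t) = 2*exp(t) + 2*sin(6*t) + cos(6*t)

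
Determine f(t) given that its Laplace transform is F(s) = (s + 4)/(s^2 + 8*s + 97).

f(t) = exp(-4*t)*cos(9*t)

Rewrite the denominator: s^2 + 8*s + 97 = (s + 4)^2 + 81.
The form in (s + 4) signals a first-shifting-theorem factor e^(-4t).
Since L{cos(9t)} = s/(s^2 + 81), the inverse is exp(-4*t)*cos(9*t).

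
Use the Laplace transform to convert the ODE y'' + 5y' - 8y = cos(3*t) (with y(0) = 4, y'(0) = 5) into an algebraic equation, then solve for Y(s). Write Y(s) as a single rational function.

Apply the Laplace transform to the equation.
Using L{y''} = s^2 Y - s·y(0) - y'(0) and L{y'} = sY - y(0), with y(0) = 4, y'(0) = 5, the left side becomes (s^2 + 5*s - 8)Y - (4*s + 25).
The right side is L{cos(3*t)} = s/(s^2 + 9).
So (s^2 + 5*s - 8)Y = s/(s^2 + 9) + (4*s + 25).
Divide through and combine into a single rational function.

Y(s) = (4*s^3 + 25*s^2 + 37*s + 225)/(s^4 + 5*s^3 + s^2 + 45*s - 72)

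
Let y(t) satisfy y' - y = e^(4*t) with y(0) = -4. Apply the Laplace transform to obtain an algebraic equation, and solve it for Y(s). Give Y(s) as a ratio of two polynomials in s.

Laplace-transform each side.
Using L{y'} = sY - y(0) = sY - (-4), the left side becomes (s - 1)Y - (-4).
The right side is L{e^(4*t)} = 1/(s - 4).
So (s - 1)Y = 1/(s - 4) + (-4).
Solve for Y(s) and write it as one ratio of polynomials.

Y(s) = (-4*s + 17)/(s^2 - 5*s + 4)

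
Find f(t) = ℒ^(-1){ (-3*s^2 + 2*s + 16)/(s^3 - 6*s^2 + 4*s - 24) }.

Factor the denominator: s^3 - 6*s^2 + 4*s - 24 = (s - 6)*(s^2 + 4).
Partial fraction decomposition gives [-2/(s - 6)] + [-s/(s^2 + 4)] + [-4/(s^2 + 4)].
Invert each term: -2/(s - 6) ↔ -2e^(6t); -1·s/(s^2 + 4) ↔ -cos(2t); -2·2/(s^2 + 4) ↔ -2sin(2t).

f(t) = -2*exp(6*t) - 2*sin(2*t) - cos(2*t)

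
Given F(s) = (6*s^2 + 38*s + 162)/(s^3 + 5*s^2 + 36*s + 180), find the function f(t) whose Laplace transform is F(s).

f(t) = 3*sin(6*t) + 4*cos(6*t) + 2*exp(-5*t)

Factor the denominator: s^3 + 5*s^2 + 36*s + 180 = (s + 5)*(s^2 + 36).
Partial fraction decomposition gives [2/(s + 5)] + [4*s/(s^2 + 36)] + [18/(s^2 + 36)].
Invert each term: 2/(s + 5) ↔ 2e^(-5t); 4·s/(s^2 + 36) ↔ 4cos(6t); 3·6/(s^2 + 36) ↔ 3sin(6t).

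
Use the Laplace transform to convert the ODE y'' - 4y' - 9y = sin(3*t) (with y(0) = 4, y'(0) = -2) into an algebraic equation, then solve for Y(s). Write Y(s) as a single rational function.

Take the Laplace transform of both sides.
The derivative rules (L{y''} = s^2 Y - s·y(0) - y'(0) and L{y'} = sY - y(0), with y(0) = 4, y'(0) = -2) turn the left side into (s^2 - 4*s - 9)Y - (4*s - 18).
The right side is L{sin(3*t)} = 3/(s^2 + 9).
So (s^2 - 4*s - 9)Y = 3/(s^2 + 9) + (4*s - 18).
Solve for Y(s) and write it as one ratio of polynomials.

Y(s) = (4*s^3 - 18*s^2 + 36*s - 159)/(s^4 - 4*s^3 - 36*s - 81)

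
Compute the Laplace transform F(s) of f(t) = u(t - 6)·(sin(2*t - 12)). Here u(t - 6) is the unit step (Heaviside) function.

F(s) = 2*exp(-6*s)/(s^2 + 4)

By the second shifting theorem, L{u(t - c)·g(t - c)} = e^(-cs)·G(s) with c = 6 and G(s) = L{g(t)}.
L{sin(2t)} = 2/(s^2 + 4).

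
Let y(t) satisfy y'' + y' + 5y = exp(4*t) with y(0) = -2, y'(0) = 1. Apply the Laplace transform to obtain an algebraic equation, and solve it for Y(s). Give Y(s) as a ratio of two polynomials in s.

Y(s) = (-2*s^2 + 7*s + 5)/(s^3 - 3*s^2 + s - 20)

Apply the Laplace transform to the equation.
Using L{y''} = s^2 Y - s·y(0) - y'(0) and L{y'} = sY - y(0), with y(0) = -2, y'(0) = 1, the left side becomes (s^2 + s + 5)Y - (-2*s - 1).
The right side is L{exp(4*t)} = 1/(s - 4).
So (s^2 + s + 5)Y = 1/(s - 4) + (-2*s - 1).
Divide through and combine into a single rational function.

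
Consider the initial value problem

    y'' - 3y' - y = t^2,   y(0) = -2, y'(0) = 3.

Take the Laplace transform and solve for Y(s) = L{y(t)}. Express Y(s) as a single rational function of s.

Apply the Laplace transform to the equation.
The derivative rules (L{y''} = s^2 Y - s·y(0) - y'(0) and L{y'} = sY - y(0), with y(0) = -2, y'(0) = 3) turn the left side into (s^2 - 3*s - 1)Y - (-2*s + 9).
The right side is L{t^2} = 2/s^3.
So (s^2 - 3*s - 1)Y = 2/s^3 + (-2*s + 9).
Divide through and combine into a single rational function.

Y(s) = (-2*s^4 + 9*s^3 + 2)/(s^5 - 3*s^4 - s^3)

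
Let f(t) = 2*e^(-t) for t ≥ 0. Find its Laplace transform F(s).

L{2} = 2/s.
By the first shifting theorem, multiplying by e^(-t) replaces s with s + 1.

F(s) = 2/(s + 1)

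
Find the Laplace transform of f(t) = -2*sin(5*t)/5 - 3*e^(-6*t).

-2/(s^2 + 25) - 3/(s + 6)

Apply the Laplace transform termwise.
(-3)·[L{e^(-6t)} = 1/(s + 6)]; (-2/5)·[L{sin(5t)} = 5/(s^2 + 25)].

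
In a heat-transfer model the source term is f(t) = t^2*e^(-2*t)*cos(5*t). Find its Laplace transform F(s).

L{cos(5t)} = s/(s^2 + 25).
Multiplying by e^(-2t) shifts s → s + 2, so L{e^(-2*t)*cos(5*t)} = (s + 2)/((s + 2)^2 + 25).
Then apply L{t^2·g(t)} = (-1)^2 d^2/ds^2[G(s)] with G(s) = (s + 2)/((s + 2)^2 + 25):
differentiating 2 times and applying the sign gives 2*(s + 2)*(s^2 + 4*s - 71)/(s^2 + 4*s + 29)^3.

F(s) = 2*(s + 2)*(s^2 + 4*s - 71)/(s^2 + 4*s + 29)^3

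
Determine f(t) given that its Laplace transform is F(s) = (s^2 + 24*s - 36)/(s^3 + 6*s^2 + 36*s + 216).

Factor the denominator: s^3 + 6*s^2 + 36*s + 216 = (s + 6)*(s^2 + 36).
Partial fraction decomposition gives [-2/(s + 6)] + [3*s/(s^2 + 36)] + [6/(s^2 + 36)].
Invert each term: -2/(s + 6) ↔ -2e^(-6t); 3·s/(s^2 + 36) ↔ 3cos(6t); 1·6/(s^2 + 36) ↔ sin(6t).

f(t) = sin(6*t) + 3*cos(6*t) - 2*exp(-6*t)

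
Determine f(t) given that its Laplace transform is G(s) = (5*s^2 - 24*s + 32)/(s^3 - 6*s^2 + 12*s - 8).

f(t) = 2*t^2*exp(2*t) - 4*t*exp(2*t) + 5*exp(2*t)

Factor the denominator: s^3 - 6*s^2 + 12*s - 8 = (s - 2)^3.
Partial fraction decomposition gives [5/(s - 2)] + [-4/(s - 2)^2] + [4/(s - 2)^3].
Invert each term: 5/(s - 2) ↔ 5e^(2t); -4/(s - 2)^2 ↔ -4t·e^(2t); 4/(s - 2)^3 ↔ (2)t^2·e^(2t).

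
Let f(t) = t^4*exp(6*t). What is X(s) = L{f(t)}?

X(s) = 24/(s - 6)^5

L{t^4} = 4!/s^5 = 24/s^5.
By the first shifting theorem, multiplying by e^(6t) replaces s with s - 6.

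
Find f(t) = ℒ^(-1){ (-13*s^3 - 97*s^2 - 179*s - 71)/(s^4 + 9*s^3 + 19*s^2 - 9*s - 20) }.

f(t) = -6*exp(t) - exp(-t) - 5*exp(-4*t) - exp(-5*t)

Factor the denominator: s^4 + 9*s^3 + 19*s^2 - 9*s - 20 = (s - 1)*(s + 1)*(s + 4)*(s + 5).
Partial fraction decomposition gives [-1/(s + 5)] + [-5/(s + 4)] + [-1/(s + 1)] + [-6/(s - 1)].
Invert each term: -1/(s + 5) ↔ -e^(-5t); -5/(s + 4) ↔ -5e^(-4t); -1/(s + 1) ↔ -e^(-t); -6/(s - 1) ↔ -6e^(t).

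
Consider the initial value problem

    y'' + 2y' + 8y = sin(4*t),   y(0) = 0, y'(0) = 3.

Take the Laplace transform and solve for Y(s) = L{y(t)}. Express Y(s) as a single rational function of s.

Apply the Laplace transform to the equation.
With L{y''} = s^2 Y - s·y(0) - y'(0) and L{y'} = sY - y(0), with y(0) = 0, y'(0) = 3: the LHS transforms to (s^2 + 2*s + 8)Y - (3).
The right side is L{sin(4*t)} = 4/(s^2 + 16).
So (s^2 + 2*s + 8)Y = 4/(s^2 + 16) + (3).
Solve for Y(s) and write it as one ratio of polynomials.

Y(s) = (3*s^2 + 52)/(s^4 + 2*s^3 + 24*s^2 + 32*s + 128)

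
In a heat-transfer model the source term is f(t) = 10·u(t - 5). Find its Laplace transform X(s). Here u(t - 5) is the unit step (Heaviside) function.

By the second shifting theorem, L{u(t - c)·g(t - c)} = e^(-cs)·G(s) with c = 5 and G(s) = L{g(t)}.
L{10} = 10/s.

X(s) = 10*exp(-5*s)/s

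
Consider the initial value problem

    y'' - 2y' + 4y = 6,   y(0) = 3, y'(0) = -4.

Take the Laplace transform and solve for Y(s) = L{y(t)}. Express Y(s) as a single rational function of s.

Y(s) = (3*s^2 - 10*s + 6)/(s^3 - 2*s^2 + 4*s)

Transform both sides with L{·}.
The derivative rules (L{y''} = s^2 Y - s·y(0) - y'(0) and L{y'} = sY - y(0), with y(0) = 3, y'(0) = -4) turn the left side into (s^2 - 2*s + 4)Y - (3*s - 10).
The right side is L{6} = 6/s.
So (s^2 - 2*s + 4)Y = 6/s + (3*s - 10).
Isolate Y and clear denominators.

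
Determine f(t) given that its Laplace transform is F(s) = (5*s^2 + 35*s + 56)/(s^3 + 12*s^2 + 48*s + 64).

Factor the denominator: s^3 + 12*s^2 + 48*s + 64 = (s + 4)^3.
Partial fraction decomposition gives [5/(s + 4)] + [-5/(s + 4)^2] + [-4/(s + 4)^3].
Invert each term: 5/(s + 4) ↔ 5e^(-4t); -5/(s + 4)^2 ↔ -5t·e^(-4t); -4/(s + 4)^3 ↔ (-2)t^2·e^(-4t).

f(t) = -2*t^2*exp(-4*t) - 5*t*exp(-4*t) + 5*exp(-4*t)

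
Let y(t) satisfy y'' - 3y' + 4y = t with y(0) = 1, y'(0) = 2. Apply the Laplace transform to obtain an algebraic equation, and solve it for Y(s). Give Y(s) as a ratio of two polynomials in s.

Transform both sides with L{·}.
Using L{y''} = s^2 Y - s·y(0) - y'(0) and L{y'} = sY - y(0), with y(0) = 1, y'(0) = 2, the left side becomes (s^2 - 3*s + 4)Y - (s - 1).
The right side is L{t} = s^(-2).
So (s^2 - 3*s + 4)Y = s^(-2) + (s - 1).
Solve for Y(s) and write it as one ratio of polynomials.

Y(s) = (s^3 - s^2 + 1)/(s^4 - 3*s^3 + 4*s^2)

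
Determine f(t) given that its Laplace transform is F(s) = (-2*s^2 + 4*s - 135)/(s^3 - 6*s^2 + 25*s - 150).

f(t) = -3*exp(6*t) + 2*sin(5*t) + cos(5*t)

Factor the denominator: s^3 - 6*s^2 + 25*s - 150 = (s - 6)*(s^2 + 25).
Partial fraction decomposition gives [-3/(s - 6)] + [s/(s^2 + 25)] + [10/(s^2 + 25)].
Invert each term: -3/(s - 6) ↔ -3e^(6t); 1·s/(s^2 + 25) ↔ cos(5t); 2·5/(s^2 + 25) ↔ 2sin(5t).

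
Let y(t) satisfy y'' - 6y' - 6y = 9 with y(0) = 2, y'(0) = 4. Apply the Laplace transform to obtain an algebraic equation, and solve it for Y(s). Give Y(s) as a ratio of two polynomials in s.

Transform both sides with L{·}.
Using L{y''} = s^2 Y - s·y(0) - y'(0) and L{y'} = sY - y(0), with y(0) = 2, y'(0) = 4, the left side becomes (s^2 - 6*s - 6)Y - (2*s - 8).
The right side is L{9} = 9/s.
So (s^2 - 6*s - 6)Y = 9/s + (2*s - 8).
Divide through and combine into a single rational function.

Y(s) = (2*s^2 - 8*s + 9)/(s^3 - 6*s^2 - 6*s)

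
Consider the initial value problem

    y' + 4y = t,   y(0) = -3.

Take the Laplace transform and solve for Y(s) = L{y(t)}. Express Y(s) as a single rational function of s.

Y(s) = (-3*s^2 + 1)/(s^3 + 4*s^2)

Laplace-transform each side.
The derivative rules (L{y'} = sY - y(0) = sY - (-3)) turn the left side into (s + 4)Y - (-3).
The right side is L{t} = s^(-2).
So (s + 4)Y = s^(-2) + (-3).
Divide through and combine into a single rational function.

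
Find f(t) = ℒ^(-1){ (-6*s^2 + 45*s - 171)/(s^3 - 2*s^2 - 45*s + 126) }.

f(t) = -3*exp(6*t) + 3*exp(3*t) - 6*exp(-7*t)

Factor the denominator: s^3 - 2*s^2 - 45*s + 126 = (s - 6)*(s - 3)*(s + 7).
Partial fraction decomposition gives [-3/(s - 6)] + [3/(s - 3)] + [-6/(s + 7)].
Invert each term: -3/(s - 6) ↔ -3e^(6t); 3/(s - 3) ↔ 3e^(3t); -6/(s + 7) ↔ -6e^(-7t).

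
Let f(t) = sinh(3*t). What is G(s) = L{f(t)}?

L{sinh(3t)} = 3/(s^2 - 9).

G(s) = 3/(s^2 - 9)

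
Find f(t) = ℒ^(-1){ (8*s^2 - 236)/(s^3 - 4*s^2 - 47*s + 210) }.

f(t) = 4*exp(6*t) + 3*exp(5*t) + exp(-7*t)

Factor the denominator: s^3 - 4*s^2 - 47*s + 210 = (s - 6)*(s - 5)*(s + 7).
Partial fraction decomposition gives [1/(s + 7)] + [3/(s - 5)] + [4/(s - 6)].
Invert each term: 1/(s + 7) ↔ e^(-7t); 3/(s - 5) ↔ 3e^(5t); 4/(s - 6) ↔ 4e^(6t).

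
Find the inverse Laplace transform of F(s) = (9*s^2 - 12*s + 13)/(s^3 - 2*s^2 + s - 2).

Factor the denominator: s^3 - 2*s^2 + s - 2 = (s - 2)*(s^2 + 1).
Partial fraction decomposition gives [5/(s - 2)] + [4*s/(s^2 + 1)] + [-4/(s^2 + 1)].
Invert each term: 5/(s - 2) ↔ 5e^(2t); 4·s/(s^2 + 1) ↔ 4cos(t); -4·1/(s^2 + 1) ↔ -4sin(t).

5*exp(2*t) - 4*sin(t) + 4*cos(t)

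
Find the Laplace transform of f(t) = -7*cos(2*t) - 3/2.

By linearity of the Laplace transform, transform each term separately.
L{-3/2} = (-3/2)/s; (-7)·[L{cos(2t)} = s/(s^2 + 4)].

-7*s/(s^2 + 4) - 3/(2*s)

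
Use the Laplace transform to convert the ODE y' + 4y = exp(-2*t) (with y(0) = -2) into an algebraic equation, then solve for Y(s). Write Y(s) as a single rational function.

Y(s) = (-2*s - 3)/(s^2 + 6*s + 8)

Laplace-transform each side.
The derivative rules (L{y'} = sY - y(0) = sY - (-2)) turn the left side into (s + 4)Y - (-2).
The right side is L{exp(-2*t)} = 1/(s + 2).
So (s + 4)Y = 1/(s + 2) + (-2).
Divide through and combine into a single rational function.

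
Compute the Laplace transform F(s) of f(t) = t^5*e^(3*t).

L{t^5} = 5!/s^6 = 120/s^6.
By the first shifting theorem, multiplying by e^(3t) replaces s with s - 3.

F(s) = 120/(s - 3)^6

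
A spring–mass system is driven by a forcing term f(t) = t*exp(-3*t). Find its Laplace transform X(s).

L{t} = 1!/s^2 = 1/s^2.
By the first shifting theorem, multiplying by e^(-3t) replaces s with s + 3.

X(s) = (s + 3)^(-2)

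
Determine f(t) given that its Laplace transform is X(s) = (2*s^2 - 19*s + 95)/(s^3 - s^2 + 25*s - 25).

f(t) = 3*exp(t) - 4*sin(5*t) - cos(5*t)

Factor the denominator: s^3 - s^2 + 25*s - 25 = (s - 1)*(s^2 + 25).
Partial fraction decomposition gives [3/(s - 1)] + [-s/(s^2 + 25)] + [-20/(s^2 + 25)].
Invert each term: 3/(s - 1) ↔ 3e^(t); -1·s/(s^2 + 25) ↔ -cos(5t); -4·5/(s^2 + 25) ↔ -4sin(5t).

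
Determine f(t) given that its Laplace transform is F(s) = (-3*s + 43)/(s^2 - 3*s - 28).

Factor the denominator: s^2 - 3*s - 28 = (s - 7)*(s + 4).
Partial fraction decomposition gives [2/(s - 7)] + [-5/(s + 4)].
Invert each term: 2/(s - 7) ↔ 2e^(7t); -5/(s + 4) ↔ -5e^(-4t).

f(t) = 2*exp(7*t) - 5*exp(-4*t)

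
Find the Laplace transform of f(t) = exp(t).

L{1} = 1/s.
By the first shifting theorem, multiplying by e^(t) replaces s with s - 1.

1/(s - 1)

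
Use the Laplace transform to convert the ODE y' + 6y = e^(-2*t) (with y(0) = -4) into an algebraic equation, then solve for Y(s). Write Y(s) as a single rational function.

Y(s) = (-4*s - 7)/(s^2 + 8*s + 12)

Apply the Laplace transform to the equation.
With L{y'} = sY - y(0) = sY - (-4): the LHS transforms to (s + 6)Y - (-4).
The right side is L{e^(-2*t)} = 1/(s + 2).
So (s + 6)Y = 1/(s + 2) + (-4).
Divide through and combine into a single rational function.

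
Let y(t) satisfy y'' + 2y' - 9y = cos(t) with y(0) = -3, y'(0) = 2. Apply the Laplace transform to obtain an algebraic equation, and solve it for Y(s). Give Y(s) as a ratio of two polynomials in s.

Transform both sides with L{·}.
The derivative rules (L{y''} = s^2 Y - s·y(0) - y'(0) and L{y'} = sY - y(0), with y(0) = -3, y'(0) = 2) turn the left side into (s^2 + 2*s - 9)Y - (-3*s - 4).
The right side is L{cos(t)} = s/(s^2 + 1).
So (s^2 + 2*s - 9)Y = s/(s^2 + 1) + (-3*s - 4).
Isolate Y and clear denominators.

Y(s) = (-3*s^3 - 4*s^2 - 2*s - 4)/(s^4 + 2*s^3 - 8*s^2 + 2*s - 9)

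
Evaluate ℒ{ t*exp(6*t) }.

(s - 6)^(-2)

L{t} = 1!/s^2 = 1/s^2.
By the first shifting theorem, multiplying by e^(6t) replaces s with s - 6.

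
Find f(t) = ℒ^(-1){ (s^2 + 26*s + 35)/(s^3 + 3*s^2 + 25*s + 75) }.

f(t) = 4*sin(5*t) + 2*cos(5*t) - exp(-3*t)

Factor the denominator: s^3 + 3*s^2 + 25*s + 75 = (s + 3)*(s^2 + 25).
Partial fraction decomposition gives [-1/(s + 3)] + [2*s/(s^2 + 25)] + [20/(s^2 + 25)].
Invert each term: -1/(s + 3) ↔ -e^(-3t); 2·s/(s^2 + 25) ↔ 2cos(5t); 4·5/(s^2 + 25) ↔ 4sin(5t).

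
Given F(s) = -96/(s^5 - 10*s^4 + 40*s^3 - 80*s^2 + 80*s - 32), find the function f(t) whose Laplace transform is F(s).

f(t) = -4*t^4*exp(2*t)

Rewrite the denominator: s^5 - 10*s^4 + 40*s^3 - 80*s^2 + 80*s - 32 = (s - 2)^5.
The form in (s - 2) signals a first-shifting-theorem factor e^(2t).
Since L{t^4} = 4!/s^5 = 24/s^5, the inverse is t^4*e^(2*t), scaled by -4.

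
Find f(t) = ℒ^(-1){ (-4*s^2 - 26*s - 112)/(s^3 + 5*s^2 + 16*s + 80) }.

Factor the denominator: s^3 + 5*s^2 + 16*s + 80 = (s + 5)*(s^2 + 16).
Partial fraction decomposition gives [-2/(s + 5)] + [-2*s/(s^2 + 16)] + [-16/(s^2 + 16)].
Invert each term: -2/(s + 5) ↔ -2e^(-5t); -2·s/(s^2 + 16) ↔ -2cos(4t); -4·4/(s^2 + 16) ↔ -4sin(4t).

f(t) = -4*sin(4*t) - 2*cos(4*t) - 2*exp(-5*t)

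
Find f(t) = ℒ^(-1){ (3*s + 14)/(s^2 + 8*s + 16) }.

Factor the denominator: s^2 + 8*s + 16 = (s + 4)^2.
Partial fraction decomposition gives [3/(s + 4)] + [2/(s + 4)^2].
Invert each term: 3/(s + 4) ↔ 3e^(-4t); 2/(s + 4)^2 ↔ 2t·e^(-4t).

f(t) = 2*t*exp(-4*t) + 3*exp(-4*t)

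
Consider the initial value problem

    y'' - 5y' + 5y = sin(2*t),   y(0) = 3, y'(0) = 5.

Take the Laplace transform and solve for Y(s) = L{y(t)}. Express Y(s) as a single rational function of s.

Apply the Laplace transform to the equation.
The derivative rules (L{y''} = s^2 Y - s·y(0) - y'(0) and L{y'} = sY - y(0), with y(0) = 3, y'(0) = 5) turn the left side into (s^2 - 5*s + 5)Y - (3*s - 10).
The right side is L{sin(2*t)} = 2/(s^2 + 4).
So (s^2 - 5*s + 5)Y = 2/(s^2 + 4) + (3*s - 10).
Isolate Y and clear denominators.

Y(s) = (3*s^3 - 10*s^2 + 12*s - 38)/(s^4 - 5*s^3 + 9*s^2 - 20*s + 20)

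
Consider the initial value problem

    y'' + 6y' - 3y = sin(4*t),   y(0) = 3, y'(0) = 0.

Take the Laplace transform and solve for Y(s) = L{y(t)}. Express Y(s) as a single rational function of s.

Apply the Laplace transform to the equation.
With L{y''} = s^2 Y - s·y(0) - y'(0) and L{y'} = sY - y(0), with y(0) = 3, y'(0) = 0: the LHS transforms to (s^2 + 6*s - 3)Y - (3*s + 18).
The right side is L{sin(4*t)} = 4/(s^2 + 16).
So (s^2 + 6*s - 3)Y = 4/(s^2 + 16) + (3*s + 18).
Solve for Y(s) and write it as one ratio of polynomials.

Y(s) = (3*s^3 + 18*s^2 + 48*s + 292)/(s^4 + 6*s^3 + 13*s^2 + 96*s - 48)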